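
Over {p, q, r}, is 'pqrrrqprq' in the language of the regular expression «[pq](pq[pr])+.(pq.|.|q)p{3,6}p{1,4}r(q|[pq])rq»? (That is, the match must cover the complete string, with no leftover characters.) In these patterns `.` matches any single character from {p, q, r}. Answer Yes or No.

No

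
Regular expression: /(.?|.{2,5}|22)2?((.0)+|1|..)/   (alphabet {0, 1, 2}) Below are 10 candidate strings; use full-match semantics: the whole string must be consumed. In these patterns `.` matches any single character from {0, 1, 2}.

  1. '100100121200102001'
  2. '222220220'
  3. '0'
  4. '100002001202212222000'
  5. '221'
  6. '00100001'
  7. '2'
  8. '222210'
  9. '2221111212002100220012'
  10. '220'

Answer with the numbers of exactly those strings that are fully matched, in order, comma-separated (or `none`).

1 → no match
2 → no match
3 → no match
4 → no match
5 → match
6 → no match
7 → no match
8 → match
9 → no match
10 → match

5, 8, 10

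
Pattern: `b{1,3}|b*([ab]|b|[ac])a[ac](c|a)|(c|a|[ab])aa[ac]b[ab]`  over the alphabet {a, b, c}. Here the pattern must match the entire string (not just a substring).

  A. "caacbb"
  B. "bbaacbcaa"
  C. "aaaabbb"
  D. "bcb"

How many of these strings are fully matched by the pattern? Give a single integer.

A. "caacbb" → match
B. "bbaacbcaa" → no match
C. "aaaabbb" → no match
D. "bcb" → no match
Total matched: 1

1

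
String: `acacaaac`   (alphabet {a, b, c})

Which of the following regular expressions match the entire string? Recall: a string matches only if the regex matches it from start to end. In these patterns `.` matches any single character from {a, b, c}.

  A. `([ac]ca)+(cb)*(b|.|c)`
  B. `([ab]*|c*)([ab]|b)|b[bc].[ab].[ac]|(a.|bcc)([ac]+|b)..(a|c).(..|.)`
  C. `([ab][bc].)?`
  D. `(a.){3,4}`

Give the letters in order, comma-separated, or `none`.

B, D

A → no match
B → match
C → no match
D → match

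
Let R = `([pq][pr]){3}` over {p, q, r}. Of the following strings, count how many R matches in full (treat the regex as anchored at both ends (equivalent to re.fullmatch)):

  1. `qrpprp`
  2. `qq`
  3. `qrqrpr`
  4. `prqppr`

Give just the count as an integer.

2

1 → no match
2 → no match
3 → match
4 → match
Total matched: 2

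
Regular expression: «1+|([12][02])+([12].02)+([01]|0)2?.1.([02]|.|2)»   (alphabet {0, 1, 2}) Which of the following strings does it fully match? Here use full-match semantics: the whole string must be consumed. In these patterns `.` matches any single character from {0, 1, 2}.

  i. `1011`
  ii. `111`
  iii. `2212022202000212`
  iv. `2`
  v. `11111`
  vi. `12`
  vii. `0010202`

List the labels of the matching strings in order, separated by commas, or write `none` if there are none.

ii, v

i → no match
ii → match
iii → no match
iv → no match
v → match
vi → no match
vii → no match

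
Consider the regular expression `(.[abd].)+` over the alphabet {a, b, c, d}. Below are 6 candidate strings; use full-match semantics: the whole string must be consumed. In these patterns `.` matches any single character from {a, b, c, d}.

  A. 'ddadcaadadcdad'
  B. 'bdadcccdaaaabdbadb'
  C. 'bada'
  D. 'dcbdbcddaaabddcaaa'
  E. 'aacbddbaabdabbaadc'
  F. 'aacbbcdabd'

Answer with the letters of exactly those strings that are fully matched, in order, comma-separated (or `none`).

A → no match
B → no match
C → no match
D → no match
E → match
F → no match

E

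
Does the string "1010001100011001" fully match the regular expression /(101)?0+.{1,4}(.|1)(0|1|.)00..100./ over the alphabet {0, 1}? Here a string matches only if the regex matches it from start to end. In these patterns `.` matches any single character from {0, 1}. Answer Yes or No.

Yes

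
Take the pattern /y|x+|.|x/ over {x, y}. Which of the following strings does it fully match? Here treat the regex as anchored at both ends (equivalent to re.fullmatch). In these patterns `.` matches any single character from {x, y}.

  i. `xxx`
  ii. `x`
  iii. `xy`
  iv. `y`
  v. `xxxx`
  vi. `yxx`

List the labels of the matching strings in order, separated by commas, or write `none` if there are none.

i. `xxx` → match
ii. `x` → match
iii. `xy` → no match
iv. `y` → match
v. `xxxx` → match
vi. `yxx` → no match

i, ii, iv, v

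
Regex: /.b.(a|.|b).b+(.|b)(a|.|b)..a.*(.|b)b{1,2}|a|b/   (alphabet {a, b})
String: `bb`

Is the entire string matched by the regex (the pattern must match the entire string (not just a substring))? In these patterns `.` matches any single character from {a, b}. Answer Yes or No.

No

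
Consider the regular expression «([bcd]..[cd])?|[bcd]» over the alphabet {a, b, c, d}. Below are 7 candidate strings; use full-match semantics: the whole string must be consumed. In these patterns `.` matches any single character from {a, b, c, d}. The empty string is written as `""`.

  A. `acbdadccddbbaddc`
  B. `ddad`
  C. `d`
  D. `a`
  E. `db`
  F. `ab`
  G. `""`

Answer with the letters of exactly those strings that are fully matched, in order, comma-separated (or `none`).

A → no match
B → match
C → match
D → no match
E → no match
F → no match
G → match

B, C, G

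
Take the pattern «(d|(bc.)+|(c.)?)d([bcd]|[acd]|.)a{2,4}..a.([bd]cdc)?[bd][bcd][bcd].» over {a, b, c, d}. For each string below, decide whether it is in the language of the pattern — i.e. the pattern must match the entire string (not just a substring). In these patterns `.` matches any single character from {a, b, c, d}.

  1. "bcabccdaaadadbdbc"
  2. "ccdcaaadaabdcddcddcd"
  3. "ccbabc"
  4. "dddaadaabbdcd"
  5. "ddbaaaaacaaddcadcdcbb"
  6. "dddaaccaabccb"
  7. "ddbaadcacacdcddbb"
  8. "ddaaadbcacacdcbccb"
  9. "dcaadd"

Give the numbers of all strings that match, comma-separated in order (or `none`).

4, 6

1 → no match
2 → no match
3 → no match
4 → match
5 → no match
6 → match
7 → no match
8 → no match
9 → no match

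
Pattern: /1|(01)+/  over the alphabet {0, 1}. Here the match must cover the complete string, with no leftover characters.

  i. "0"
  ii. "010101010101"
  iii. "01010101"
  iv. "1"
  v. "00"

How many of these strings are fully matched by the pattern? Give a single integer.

i → no match
ii → match
iii → match
iv → match
v → no match
Total matched: 3

3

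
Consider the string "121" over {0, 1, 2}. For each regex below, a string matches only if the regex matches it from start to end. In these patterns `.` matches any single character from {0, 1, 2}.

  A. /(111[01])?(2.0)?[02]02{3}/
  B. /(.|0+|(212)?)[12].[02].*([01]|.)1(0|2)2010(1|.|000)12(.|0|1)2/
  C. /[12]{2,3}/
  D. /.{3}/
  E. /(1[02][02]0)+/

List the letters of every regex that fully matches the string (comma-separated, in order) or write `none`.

A → no match — must end with "2"
B → no match — must end with "2"
C → match
D → match
E → no match — must end with "0"

C, D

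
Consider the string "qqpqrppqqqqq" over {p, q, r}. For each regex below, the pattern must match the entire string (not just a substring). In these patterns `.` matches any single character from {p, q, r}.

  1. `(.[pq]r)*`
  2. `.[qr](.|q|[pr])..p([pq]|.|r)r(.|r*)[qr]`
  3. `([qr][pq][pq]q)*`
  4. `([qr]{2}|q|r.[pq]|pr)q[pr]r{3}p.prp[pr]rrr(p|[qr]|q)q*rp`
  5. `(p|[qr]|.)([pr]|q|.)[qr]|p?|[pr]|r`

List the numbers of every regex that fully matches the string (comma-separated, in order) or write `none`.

1 → no match
2 → no match
3 → match
4 → no match — must end with "rp"
5 → no match

3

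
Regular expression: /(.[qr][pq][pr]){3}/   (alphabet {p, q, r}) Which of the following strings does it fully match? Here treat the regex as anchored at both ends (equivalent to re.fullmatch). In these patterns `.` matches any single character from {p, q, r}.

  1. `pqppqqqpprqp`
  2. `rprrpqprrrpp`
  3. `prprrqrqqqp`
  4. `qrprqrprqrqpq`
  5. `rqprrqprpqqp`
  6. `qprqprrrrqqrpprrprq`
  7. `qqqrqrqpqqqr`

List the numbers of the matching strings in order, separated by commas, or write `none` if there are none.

1, 5, 7

1 → match
2 → no match
3 → no match
4 → no match
5 → match
6 → no match
7 → match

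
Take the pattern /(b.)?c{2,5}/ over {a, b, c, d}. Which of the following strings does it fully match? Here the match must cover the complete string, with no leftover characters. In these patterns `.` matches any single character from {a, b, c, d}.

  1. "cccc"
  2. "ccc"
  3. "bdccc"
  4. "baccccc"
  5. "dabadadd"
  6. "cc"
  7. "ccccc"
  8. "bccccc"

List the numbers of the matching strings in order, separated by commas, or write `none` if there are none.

1 → match
2 → match
3 → match
4 → match
5 → no match — must end with "c"
6 → match
7 → match
8 → match

1, 2, 3, 4, 6, 7, 8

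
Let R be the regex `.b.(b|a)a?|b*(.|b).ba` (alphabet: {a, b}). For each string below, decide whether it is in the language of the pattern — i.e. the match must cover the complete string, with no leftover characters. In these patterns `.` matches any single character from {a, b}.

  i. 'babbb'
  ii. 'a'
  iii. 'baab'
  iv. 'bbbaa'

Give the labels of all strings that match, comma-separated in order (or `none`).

iv

i. 'babbb' → no match
ii. 'a' → no match
iii. 'baab' → no match
iv. 'bbbaa' → match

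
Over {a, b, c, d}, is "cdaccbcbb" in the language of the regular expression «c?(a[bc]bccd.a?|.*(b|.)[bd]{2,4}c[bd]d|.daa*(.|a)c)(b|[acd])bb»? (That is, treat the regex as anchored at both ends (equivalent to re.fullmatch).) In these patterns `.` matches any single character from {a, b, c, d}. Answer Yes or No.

No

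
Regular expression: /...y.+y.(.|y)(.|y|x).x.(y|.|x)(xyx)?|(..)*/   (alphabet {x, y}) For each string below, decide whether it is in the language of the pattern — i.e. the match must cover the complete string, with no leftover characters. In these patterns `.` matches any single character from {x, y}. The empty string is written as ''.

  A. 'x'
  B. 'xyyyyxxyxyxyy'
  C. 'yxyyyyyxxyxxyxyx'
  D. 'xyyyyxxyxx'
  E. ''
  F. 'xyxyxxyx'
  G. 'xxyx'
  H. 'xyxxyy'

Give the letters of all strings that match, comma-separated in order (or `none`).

A → no match
B → no match
C → match
D → match
E → match
F → match
G → match
H → match

C, D, E, F, G, H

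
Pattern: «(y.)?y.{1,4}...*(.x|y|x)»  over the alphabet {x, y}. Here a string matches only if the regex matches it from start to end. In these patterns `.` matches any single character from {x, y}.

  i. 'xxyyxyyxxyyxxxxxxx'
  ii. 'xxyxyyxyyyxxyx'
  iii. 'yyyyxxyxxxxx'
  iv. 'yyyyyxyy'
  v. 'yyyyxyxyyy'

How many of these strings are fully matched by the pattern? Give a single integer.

i → no match
ii → no match
iii → match
iv → match
v → match
Total matched: 3

3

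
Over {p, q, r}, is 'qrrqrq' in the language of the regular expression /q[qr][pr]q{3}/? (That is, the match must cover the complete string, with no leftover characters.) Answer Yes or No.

No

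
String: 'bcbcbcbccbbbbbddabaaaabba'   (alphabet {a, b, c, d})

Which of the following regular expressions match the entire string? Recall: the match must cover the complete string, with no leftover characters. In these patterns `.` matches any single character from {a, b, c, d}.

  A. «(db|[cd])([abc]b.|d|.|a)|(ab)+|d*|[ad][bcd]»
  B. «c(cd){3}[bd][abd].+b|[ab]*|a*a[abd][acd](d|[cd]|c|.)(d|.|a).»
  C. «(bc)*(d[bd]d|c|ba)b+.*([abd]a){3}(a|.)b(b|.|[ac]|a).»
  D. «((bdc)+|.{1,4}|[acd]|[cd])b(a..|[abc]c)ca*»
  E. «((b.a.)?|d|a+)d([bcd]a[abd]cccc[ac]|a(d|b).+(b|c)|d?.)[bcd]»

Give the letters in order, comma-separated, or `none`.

C

A → no match
B → no match
C → match
D → no match
E → no match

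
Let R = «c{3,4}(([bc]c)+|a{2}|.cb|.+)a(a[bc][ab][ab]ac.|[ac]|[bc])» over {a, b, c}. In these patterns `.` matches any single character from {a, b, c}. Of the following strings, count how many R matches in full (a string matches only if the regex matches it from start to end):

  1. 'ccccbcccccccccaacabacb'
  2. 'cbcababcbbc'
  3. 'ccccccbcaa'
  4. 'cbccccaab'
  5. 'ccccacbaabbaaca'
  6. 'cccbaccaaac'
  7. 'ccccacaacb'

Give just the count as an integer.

4

1 → match
2 → no match
3 → match
4 → no match
5 → match
6 → match
7 → no match
Total matched: 4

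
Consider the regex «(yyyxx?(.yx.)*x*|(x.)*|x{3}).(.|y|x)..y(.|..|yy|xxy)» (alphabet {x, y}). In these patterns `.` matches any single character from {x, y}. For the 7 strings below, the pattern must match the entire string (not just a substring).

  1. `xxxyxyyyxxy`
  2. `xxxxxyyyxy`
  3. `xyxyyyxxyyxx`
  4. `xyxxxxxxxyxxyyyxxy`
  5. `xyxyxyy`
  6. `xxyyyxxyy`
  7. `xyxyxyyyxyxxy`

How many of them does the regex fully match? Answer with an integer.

3

1. `xxxyxyyyxxy` → match
2. `xxxxxyyyxy` → match
3. `xyxyyyxxyyxx` → no match
4 → match
5. `xyxyxyy` → no match
6. `xxyyyxxyy` → no match
7 → no match
Total matched: 3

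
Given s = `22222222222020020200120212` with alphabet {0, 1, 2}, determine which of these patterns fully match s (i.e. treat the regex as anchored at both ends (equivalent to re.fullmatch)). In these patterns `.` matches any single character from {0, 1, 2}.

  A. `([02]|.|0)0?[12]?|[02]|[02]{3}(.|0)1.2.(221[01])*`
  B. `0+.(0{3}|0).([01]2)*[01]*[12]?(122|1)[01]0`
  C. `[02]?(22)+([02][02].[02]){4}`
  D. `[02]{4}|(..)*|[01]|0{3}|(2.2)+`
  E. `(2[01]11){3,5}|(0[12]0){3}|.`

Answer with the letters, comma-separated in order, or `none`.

C, D

A → no match
B → no match — must start with `0`
C → match
D → match
E → no match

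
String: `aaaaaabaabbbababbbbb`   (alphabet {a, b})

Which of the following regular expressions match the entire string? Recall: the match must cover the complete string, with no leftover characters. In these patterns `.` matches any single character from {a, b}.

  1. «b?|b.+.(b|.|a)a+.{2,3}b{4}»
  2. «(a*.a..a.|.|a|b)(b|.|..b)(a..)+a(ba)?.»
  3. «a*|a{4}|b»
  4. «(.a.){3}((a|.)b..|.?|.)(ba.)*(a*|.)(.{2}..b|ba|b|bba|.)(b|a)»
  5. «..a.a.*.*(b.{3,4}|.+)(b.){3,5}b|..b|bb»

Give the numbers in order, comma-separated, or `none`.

1 → no match
2 → no match
3 → no match
4 → match
5 → match

4, 5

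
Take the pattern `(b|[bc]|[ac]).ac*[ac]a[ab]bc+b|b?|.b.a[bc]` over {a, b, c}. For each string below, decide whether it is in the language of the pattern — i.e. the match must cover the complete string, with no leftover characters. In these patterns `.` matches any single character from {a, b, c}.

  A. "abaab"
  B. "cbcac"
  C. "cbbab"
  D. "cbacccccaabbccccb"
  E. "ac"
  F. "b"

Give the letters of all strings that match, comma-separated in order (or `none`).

A, B, C, D, F

A. "abaab" → match
B. "cbcac" → match
C. "cbbab" → match
D → match
E. "ac" → no match
F. "b" → match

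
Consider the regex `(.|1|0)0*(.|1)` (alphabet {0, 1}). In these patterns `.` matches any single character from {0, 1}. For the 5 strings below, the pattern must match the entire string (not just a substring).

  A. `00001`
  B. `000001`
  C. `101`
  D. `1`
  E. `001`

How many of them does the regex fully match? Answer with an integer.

4

A. `00001` → match
B. `000001` → match
C. `101` → match
D. `1` → no match
E. `001` → match
Total matched: 4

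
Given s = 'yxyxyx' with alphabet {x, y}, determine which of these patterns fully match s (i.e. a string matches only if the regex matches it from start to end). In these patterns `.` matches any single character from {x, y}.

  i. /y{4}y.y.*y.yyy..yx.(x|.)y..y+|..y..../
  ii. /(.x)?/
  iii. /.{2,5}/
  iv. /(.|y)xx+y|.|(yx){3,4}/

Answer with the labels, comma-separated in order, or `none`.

i → no match
ii → no match
iii → no match
iv → match

iv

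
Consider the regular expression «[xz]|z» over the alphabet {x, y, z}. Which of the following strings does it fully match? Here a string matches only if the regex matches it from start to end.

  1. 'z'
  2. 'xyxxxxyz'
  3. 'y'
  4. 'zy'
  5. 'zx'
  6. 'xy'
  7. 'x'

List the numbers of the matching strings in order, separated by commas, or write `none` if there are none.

1 → match
2 → no match
3 → no match
4 → no match
5 → no match
6 → no match
7 → match

1, 7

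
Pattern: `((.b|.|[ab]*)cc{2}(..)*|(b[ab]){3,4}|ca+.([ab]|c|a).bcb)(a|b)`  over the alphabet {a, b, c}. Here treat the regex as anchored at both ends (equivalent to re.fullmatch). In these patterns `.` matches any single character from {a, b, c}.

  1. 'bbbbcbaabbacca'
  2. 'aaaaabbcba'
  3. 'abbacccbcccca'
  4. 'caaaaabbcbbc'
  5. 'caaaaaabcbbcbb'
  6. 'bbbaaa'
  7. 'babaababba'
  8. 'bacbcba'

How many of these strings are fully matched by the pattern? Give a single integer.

1

1 → no match
2 → no match
3 → no match
4 → no match
5 → match
6 → no match
7 → no match
8 → no match
Total matched: 1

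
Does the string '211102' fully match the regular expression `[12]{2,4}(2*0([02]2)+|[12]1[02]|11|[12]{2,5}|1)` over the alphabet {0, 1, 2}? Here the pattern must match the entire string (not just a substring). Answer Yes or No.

No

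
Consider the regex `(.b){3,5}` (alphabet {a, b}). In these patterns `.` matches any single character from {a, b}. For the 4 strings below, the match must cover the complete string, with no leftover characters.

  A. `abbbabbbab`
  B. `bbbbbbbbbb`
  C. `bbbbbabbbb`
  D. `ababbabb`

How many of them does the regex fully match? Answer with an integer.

A → match
B → match
C → no match
D → no match
Total matched: 2

2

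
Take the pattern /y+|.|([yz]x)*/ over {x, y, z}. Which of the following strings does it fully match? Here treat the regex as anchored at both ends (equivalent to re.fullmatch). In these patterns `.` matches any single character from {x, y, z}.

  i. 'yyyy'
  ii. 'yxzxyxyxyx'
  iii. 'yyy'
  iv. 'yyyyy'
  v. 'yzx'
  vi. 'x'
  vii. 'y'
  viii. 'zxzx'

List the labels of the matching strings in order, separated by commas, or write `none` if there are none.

i → match
ii → match
iii → match
iv → match
v → no match
vi → match
vii → match
viii → match

i, ii, iii, iv, vi, vii, viii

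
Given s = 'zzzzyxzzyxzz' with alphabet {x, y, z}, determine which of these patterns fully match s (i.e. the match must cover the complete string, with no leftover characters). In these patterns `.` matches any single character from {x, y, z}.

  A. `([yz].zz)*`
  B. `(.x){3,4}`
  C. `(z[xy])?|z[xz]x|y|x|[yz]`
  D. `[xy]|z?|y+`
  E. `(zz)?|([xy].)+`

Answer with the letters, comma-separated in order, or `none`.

A

A → match
B → no match — must end with 'x'
C → no match
D → no match
E → no match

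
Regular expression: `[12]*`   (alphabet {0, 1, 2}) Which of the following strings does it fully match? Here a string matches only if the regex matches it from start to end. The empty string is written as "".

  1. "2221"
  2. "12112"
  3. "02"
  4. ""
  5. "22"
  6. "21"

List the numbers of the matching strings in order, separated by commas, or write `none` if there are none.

1, 2, 4, 5, 6

1. "2221" → match
2. "12112" → match
3. "02" → no match
4. "" → match
5. "22" → match
6. "21" → match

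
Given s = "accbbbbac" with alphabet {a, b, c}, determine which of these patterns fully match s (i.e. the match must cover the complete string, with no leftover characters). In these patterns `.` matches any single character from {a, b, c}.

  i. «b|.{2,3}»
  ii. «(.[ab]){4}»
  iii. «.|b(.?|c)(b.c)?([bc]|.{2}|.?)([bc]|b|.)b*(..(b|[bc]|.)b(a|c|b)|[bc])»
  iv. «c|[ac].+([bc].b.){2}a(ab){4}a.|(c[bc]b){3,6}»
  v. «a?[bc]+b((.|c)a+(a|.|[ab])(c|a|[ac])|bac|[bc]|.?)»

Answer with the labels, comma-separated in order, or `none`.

v

i → no match
ii → no match
iii → no match
iv → no match
v → match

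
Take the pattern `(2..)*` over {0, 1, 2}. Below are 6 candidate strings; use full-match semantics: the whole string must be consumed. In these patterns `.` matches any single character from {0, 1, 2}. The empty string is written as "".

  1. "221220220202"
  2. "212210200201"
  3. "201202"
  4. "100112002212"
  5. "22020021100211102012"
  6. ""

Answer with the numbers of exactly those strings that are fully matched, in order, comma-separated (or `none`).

1 → match
2 → match
3 → match
4 → no match
5 → no match
6 → match

1, 2, 3, 6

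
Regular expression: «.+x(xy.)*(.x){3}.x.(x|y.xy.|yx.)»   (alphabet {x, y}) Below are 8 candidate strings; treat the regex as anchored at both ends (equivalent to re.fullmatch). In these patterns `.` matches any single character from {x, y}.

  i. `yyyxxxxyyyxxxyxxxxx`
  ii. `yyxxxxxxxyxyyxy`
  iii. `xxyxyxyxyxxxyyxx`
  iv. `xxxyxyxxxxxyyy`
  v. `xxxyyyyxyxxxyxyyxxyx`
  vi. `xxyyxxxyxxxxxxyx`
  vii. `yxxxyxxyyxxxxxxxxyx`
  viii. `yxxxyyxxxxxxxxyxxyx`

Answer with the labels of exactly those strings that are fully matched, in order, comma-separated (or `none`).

i → match
ii → match
iii → match
iv → no match
v → no match
vi → no match
vii → match
viii → no match

i, ii, iii, vii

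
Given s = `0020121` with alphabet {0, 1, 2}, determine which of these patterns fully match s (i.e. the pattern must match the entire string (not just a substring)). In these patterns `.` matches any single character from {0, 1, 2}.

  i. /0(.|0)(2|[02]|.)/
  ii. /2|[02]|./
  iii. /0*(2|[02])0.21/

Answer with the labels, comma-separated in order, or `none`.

i → no match
ii → no match
iii → match

iii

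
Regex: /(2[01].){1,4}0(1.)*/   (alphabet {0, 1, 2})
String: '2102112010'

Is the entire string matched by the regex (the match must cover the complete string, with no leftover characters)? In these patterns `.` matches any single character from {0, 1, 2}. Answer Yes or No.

Yes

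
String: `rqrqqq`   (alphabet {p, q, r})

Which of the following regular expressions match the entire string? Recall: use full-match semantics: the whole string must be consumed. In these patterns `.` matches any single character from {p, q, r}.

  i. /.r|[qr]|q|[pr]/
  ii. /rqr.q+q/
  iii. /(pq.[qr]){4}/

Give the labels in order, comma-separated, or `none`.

ii

i → no match
ii → match
iii → no match — must start with `pq`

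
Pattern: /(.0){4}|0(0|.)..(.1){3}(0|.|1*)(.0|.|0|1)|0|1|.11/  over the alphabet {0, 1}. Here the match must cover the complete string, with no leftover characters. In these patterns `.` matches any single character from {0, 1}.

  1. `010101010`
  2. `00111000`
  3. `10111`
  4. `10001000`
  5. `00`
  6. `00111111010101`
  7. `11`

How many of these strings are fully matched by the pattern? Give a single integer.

1. `010101010` → no match
2. `00111000` → no match
3. `10111` → no match
4. `10001000` → match
5. `00` → no match
6 → no match
7. `11` → no match
Total matched: 1

1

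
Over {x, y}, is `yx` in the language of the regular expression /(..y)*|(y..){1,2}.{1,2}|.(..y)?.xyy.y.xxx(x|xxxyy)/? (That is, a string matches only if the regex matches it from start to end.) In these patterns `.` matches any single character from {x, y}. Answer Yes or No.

No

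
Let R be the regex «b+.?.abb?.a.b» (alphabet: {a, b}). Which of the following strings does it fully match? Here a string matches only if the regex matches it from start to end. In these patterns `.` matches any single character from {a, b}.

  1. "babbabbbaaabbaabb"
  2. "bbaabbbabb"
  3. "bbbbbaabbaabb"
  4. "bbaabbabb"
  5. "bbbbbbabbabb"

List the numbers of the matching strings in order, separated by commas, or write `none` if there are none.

1 → no match
2 → match
3 → match
4 → match
5 → match

2, 3, 4, 5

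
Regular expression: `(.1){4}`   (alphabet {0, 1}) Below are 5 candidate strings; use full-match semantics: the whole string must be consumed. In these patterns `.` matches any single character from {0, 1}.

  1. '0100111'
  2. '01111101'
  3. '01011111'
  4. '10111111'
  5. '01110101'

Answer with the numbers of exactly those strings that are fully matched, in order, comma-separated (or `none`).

1 → no match
2 → match
3 → match
4 → no match
5 → match

2, 3, 5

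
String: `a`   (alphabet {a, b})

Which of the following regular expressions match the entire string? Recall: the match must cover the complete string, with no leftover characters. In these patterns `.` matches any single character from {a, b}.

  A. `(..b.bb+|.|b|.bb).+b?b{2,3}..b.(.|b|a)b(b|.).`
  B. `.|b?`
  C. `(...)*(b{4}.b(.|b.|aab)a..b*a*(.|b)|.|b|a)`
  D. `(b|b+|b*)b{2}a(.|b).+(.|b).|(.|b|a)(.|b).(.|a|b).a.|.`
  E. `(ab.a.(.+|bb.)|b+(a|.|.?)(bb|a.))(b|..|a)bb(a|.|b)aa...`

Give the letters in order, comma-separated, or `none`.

A → no match
B → match
C → match
D → match
E → no match

B, C, D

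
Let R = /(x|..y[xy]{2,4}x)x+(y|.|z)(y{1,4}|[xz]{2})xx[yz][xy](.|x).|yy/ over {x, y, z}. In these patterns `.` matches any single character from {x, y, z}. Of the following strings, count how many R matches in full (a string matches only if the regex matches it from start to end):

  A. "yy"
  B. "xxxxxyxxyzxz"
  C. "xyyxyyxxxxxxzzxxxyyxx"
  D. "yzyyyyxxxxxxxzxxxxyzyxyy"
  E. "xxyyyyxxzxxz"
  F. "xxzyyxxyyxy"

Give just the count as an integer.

4

A → match
B → no match
C → match
D → no match
E → match
F → match
Total matched: 4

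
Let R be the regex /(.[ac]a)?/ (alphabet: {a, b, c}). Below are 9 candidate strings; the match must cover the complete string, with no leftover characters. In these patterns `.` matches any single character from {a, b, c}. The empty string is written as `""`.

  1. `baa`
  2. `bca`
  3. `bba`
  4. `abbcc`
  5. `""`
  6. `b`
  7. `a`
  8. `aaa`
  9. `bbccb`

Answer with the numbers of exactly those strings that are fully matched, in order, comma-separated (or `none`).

1 → match
2 → match
3 → no match
4 → no match
5 → match
6 → no match
7 → no match
8 → match
9 → no match

1, 2, 5, 8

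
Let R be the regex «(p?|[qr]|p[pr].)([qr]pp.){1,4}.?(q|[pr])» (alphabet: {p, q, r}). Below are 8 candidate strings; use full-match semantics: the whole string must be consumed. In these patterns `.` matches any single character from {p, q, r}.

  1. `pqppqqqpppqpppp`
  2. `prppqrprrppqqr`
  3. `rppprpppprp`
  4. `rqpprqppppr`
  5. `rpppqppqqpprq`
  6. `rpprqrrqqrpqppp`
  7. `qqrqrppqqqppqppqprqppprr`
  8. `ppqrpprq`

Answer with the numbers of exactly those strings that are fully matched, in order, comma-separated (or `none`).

4, 5, 8

1 → no match
2 → no match
3. `rppprpppprp` → no match
4. `rqpprqppppr` → match
5 → match
6 → no match
7 → no match
8. `ppqrpprq` → match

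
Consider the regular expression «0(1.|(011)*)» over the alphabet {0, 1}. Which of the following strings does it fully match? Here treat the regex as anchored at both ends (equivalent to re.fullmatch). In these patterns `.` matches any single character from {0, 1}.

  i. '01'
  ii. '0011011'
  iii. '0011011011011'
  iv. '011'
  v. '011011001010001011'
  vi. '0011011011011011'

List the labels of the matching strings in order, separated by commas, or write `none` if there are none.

ii, iii, iv, vi

i. '01' → no match
ii. '0011011' → match
iii → match
iv. '011' → match
v → no match
vi → match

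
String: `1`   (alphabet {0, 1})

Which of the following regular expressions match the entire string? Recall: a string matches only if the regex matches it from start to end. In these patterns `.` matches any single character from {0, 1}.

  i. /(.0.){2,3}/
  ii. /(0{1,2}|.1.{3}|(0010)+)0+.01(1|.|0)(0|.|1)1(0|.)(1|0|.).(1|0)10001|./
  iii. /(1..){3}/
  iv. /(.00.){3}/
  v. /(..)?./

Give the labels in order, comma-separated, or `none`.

ii, v

i → no match
ii → match
iii → no match
iv → no match
v → match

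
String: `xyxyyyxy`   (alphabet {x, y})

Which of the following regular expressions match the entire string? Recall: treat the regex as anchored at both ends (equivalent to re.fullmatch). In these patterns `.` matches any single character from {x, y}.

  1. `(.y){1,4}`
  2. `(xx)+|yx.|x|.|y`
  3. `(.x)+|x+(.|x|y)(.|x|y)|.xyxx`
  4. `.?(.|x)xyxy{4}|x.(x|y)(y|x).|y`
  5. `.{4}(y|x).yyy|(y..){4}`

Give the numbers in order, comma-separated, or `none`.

1

1 → match
2 → no match
3 → no match
4 → no match
5 → no match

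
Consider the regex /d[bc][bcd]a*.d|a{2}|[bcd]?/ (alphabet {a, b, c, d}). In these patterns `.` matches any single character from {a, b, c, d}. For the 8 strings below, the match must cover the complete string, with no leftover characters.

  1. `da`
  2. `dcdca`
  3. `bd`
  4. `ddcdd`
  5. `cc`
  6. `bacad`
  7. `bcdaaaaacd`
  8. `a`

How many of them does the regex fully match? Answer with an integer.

1 → no match
2 → no match
3 → no match
4 → no match
5 → no match
6 → no match
7 → no match
8 → no match
Total matched: 0

0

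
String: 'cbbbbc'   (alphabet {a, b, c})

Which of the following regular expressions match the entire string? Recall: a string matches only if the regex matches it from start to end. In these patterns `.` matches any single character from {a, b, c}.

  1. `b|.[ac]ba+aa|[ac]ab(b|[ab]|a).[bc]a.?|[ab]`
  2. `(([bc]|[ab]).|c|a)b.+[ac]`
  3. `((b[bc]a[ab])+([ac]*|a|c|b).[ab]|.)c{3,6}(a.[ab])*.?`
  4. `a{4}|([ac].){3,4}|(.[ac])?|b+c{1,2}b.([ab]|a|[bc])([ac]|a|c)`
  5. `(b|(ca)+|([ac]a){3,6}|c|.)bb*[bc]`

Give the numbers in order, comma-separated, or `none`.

2, 5

1 → no match
2 → match
3 → no match
4 → no match
5 → match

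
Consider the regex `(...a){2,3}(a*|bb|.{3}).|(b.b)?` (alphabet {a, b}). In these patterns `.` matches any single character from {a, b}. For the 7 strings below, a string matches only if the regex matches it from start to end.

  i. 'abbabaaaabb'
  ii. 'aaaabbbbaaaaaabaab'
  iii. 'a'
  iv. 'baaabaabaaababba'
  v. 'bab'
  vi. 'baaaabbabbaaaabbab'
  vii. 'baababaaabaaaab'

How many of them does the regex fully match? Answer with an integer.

i → no match
ii → no match
iii → no match
iv → no match
v → match
vi → no match
vii → no match
Total matched: 1

1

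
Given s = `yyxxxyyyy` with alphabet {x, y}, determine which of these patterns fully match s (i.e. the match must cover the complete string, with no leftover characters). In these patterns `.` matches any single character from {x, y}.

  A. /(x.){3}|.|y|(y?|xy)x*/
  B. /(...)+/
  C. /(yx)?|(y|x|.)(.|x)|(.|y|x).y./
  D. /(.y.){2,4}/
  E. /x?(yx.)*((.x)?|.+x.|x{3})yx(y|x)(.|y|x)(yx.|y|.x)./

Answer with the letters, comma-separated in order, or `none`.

A → no match
B → match
C → no match
D → no match
E → no match

B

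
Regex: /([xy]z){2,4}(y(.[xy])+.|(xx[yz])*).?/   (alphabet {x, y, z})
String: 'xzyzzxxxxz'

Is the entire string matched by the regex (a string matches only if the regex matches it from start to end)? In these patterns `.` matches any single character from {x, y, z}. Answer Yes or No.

No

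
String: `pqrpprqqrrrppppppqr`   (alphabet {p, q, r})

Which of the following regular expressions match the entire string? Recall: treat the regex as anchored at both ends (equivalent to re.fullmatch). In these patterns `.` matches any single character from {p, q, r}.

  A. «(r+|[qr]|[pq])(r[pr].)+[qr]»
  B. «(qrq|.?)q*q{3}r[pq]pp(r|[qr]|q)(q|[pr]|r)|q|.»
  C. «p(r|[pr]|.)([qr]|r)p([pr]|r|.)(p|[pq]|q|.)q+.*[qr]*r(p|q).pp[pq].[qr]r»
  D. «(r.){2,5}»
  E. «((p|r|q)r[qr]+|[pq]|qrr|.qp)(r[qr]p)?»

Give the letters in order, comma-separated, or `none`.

A → no match
B → no match
C → match
D → no match — must start with `r`
E → no match

C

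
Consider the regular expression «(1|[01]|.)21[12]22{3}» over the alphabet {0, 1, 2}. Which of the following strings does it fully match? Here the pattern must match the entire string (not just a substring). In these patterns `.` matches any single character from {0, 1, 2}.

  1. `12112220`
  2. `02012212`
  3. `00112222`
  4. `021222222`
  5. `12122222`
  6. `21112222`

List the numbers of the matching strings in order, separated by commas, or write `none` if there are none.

5

1 → no match — must end with `2`
2 → no match
3 → no match
4 → no match
5 → match
6 → no match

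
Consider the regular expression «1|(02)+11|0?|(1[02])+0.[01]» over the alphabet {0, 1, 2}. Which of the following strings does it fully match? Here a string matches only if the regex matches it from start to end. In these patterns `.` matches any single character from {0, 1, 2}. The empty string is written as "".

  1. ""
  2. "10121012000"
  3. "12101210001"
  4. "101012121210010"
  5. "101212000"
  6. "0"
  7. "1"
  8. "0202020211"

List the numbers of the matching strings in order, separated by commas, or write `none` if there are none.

1, 2, 3, 4, 5, 6, 7, 8

1 → match
2 → match
3 → match
4 → match
5 → match
6 → match
7 → match
8 → match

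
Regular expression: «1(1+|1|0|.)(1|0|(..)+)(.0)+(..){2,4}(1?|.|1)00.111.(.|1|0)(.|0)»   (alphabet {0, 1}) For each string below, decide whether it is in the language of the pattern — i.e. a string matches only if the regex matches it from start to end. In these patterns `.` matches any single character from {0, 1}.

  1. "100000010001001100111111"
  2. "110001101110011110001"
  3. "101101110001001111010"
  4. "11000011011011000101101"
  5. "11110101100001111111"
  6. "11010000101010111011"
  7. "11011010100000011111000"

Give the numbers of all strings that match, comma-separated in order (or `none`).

3, 5

1 → no match
2 → no match
3 → match
4 → no match
5 → match
6 → no match
7 → no match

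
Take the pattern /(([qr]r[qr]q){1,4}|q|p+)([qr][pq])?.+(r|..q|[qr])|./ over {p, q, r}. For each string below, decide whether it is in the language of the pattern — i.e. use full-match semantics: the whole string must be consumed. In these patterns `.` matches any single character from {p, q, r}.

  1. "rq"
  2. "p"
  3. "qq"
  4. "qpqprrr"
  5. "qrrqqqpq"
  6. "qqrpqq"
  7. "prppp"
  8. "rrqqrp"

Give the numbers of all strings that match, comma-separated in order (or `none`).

1. "rq" → no match
2. "p" → match
3. "qq" → no match
4. "qpqprrr" → match
5. "qrrqqqpq" → match
6. "qqrpqq" → match
7. "prppp" → no match
8. "rrqqrp" → no match

2, 4, 5, 6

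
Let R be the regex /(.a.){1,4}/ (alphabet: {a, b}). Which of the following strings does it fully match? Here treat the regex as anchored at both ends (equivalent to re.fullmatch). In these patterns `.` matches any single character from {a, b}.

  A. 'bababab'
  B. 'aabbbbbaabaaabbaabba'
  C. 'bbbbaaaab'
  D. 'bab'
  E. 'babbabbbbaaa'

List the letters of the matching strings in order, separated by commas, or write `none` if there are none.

A → no match
B → no match
C → no match
D → match
E → no match

D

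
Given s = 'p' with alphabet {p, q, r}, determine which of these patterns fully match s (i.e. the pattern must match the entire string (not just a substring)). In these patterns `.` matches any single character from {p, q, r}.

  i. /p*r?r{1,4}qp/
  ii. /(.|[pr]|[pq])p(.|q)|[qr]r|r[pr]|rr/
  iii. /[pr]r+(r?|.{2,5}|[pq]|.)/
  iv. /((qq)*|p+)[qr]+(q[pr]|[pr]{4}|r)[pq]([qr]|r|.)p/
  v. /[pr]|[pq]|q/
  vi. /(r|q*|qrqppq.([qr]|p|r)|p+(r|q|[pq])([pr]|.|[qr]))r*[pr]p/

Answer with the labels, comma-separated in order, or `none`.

v

i → no match — must end with 'rqp'
ii → no match
iii → no match
iv → no match
v → match
vi → no match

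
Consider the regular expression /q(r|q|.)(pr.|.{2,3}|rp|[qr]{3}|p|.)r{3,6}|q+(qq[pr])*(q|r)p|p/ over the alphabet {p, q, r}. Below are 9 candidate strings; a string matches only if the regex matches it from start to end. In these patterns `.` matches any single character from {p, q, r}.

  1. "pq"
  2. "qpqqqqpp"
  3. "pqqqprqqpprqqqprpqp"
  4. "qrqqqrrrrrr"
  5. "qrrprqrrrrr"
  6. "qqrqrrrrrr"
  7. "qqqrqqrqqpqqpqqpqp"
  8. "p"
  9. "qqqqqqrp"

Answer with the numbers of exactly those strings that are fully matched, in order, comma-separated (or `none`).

1. "pq" → no match
2. "qpqqqqpp" → no match
3 → no match
4. "qrqqqrrrrrr" → match
5. "qrrprqrrrrr" → no match
6. "qqrqrrrrrr" → match
7 → match
8. "p" → match
9. "qqqqqqrp" → match

4, 6, 7, 8, 9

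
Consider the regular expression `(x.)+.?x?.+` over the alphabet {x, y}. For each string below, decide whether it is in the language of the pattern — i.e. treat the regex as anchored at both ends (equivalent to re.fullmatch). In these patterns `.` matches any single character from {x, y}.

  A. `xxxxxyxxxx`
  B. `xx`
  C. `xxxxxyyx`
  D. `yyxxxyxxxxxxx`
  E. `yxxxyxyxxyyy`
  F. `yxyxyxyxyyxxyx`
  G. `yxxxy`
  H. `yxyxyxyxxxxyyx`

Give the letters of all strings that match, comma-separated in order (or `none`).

A, C

A. `xxxxxyxxxx` → match
B. `xx` → no match
C. `xxxxxyyx` → match
D → no match — must start with `x`
E. `yxxxyxyxxyyy` → no match — must start with `x`
F → no match — must start with `x`
G. `yxxxy` → no match — must start with `x`
H → no match — must start with `x`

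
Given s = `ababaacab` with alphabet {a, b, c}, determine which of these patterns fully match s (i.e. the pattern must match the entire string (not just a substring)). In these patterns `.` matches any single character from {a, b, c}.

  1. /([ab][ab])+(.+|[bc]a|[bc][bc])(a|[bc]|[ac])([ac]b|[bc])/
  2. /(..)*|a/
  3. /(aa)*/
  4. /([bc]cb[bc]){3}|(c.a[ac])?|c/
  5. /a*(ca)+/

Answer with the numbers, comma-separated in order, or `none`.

1 → match
2 → no match
3 → no match
4 → no match
5 → no match — must end with `ca`

1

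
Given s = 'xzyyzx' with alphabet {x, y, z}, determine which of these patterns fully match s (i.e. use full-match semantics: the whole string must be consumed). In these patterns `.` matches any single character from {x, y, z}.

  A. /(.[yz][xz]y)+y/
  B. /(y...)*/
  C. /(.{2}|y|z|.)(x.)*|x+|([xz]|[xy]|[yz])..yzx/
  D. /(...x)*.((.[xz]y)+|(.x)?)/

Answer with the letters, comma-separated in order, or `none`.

C

A → no match — must end with 'yy'
B → no match
C → match
D → no match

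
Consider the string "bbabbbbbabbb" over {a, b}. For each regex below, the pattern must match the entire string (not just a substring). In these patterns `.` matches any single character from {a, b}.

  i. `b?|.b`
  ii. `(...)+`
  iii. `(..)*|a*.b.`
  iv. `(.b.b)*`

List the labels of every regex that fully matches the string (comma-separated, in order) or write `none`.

i → no match
ii → match
iii → match
iv → match

ii, iii, iv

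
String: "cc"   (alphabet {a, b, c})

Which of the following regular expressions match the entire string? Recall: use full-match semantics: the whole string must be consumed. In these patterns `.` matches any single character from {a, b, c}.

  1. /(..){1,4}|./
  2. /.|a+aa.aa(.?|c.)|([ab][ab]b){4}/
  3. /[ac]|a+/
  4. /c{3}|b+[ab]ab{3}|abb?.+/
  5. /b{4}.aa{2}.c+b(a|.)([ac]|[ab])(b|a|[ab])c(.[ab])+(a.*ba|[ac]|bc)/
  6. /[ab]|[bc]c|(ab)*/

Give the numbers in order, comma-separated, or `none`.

1 → match
2 → no match
3 → no match
4 → no match
5 → no match — must start with "b"
6 → match

1, 6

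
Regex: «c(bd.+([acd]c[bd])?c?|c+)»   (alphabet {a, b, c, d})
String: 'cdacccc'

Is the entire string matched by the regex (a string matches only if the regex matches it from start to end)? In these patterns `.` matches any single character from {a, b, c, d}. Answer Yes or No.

No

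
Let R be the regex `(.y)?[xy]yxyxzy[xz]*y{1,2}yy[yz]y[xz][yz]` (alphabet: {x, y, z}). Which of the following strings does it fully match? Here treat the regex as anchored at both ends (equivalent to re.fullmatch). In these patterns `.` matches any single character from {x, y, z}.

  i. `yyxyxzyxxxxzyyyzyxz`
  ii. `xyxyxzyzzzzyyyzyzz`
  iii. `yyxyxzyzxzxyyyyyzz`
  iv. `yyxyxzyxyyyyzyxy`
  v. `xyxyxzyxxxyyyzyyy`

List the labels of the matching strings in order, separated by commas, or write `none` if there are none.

i, ii, iii, iv

i → match
ii → match
iii → match
iv → match
v → no match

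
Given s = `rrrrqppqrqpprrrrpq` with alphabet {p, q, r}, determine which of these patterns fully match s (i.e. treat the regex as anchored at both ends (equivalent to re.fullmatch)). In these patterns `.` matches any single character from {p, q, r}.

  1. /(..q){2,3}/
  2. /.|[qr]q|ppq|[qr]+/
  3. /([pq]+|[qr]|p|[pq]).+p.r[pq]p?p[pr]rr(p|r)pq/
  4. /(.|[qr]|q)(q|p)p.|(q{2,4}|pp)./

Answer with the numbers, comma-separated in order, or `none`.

1 → no match
2 → no match
3 → match
4 → no match

3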